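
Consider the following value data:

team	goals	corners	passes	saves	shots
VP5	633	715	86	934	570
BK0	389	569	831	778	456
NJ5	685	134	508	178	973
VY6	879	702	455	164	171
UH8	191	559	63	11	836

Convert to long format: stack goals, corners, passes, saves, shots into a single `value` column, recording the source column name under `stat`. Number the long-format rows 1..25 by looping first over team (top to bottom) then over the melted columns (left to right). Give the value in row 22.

559

25 rows total (5 × 5). Row 22: index ⌊(22-1)/5⌋ = 4 into team → UH8; (22-1) mod 5 = 1 into the melted columns → corners.
So row 22 is (UH8, corners, 559); value = 559.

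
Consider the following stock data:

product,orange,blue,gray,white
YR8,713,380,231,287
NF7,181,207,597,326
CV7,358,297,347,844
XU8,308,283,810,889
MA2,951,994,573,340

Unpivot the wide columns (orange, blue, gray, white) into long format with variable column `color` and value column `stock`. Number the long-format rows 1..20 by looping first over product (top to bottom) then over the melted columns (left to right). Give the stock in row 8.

326

20 rows total (5 × 4). Row 8: index ⌊(8-1)/4⌋ = 1 into product → NF7; (8-1) mod 4 = 3 into the melted columns → white.
So row 8 is (NF7, white, 326); stock = 326.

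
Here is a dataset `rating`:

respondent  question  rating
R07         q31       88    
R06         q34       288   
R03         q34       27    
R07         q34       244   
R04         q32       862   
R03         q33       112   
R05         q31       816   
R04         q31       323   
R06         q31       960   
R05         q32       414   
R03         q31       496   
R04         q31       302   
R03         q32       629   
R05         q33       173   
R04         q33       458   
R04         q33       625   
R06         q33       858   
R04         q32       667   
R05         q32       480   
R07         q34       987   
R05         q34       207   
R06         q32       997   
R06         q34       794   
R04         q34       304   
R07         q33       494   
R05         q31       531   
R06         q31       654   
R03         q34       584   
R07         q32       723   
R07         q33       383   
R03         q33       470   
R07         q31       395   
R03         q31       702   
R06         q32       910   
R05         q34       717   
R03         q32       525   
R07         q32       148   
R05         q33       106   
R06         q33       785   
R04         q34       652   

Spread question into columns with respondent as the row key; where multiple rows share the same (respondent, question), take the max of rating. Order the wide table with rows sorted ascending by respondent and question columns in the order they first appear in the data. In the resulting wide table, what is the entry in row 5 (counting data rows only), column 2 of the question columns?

With rows sorted ascending by respondent, row 5 is respondent=R07. question columns in first-appearance order: q31, q34, q32, q33; column 2 is q34.
Long rows with respondent=R07, question=q34: max(244, 987) = 987.

987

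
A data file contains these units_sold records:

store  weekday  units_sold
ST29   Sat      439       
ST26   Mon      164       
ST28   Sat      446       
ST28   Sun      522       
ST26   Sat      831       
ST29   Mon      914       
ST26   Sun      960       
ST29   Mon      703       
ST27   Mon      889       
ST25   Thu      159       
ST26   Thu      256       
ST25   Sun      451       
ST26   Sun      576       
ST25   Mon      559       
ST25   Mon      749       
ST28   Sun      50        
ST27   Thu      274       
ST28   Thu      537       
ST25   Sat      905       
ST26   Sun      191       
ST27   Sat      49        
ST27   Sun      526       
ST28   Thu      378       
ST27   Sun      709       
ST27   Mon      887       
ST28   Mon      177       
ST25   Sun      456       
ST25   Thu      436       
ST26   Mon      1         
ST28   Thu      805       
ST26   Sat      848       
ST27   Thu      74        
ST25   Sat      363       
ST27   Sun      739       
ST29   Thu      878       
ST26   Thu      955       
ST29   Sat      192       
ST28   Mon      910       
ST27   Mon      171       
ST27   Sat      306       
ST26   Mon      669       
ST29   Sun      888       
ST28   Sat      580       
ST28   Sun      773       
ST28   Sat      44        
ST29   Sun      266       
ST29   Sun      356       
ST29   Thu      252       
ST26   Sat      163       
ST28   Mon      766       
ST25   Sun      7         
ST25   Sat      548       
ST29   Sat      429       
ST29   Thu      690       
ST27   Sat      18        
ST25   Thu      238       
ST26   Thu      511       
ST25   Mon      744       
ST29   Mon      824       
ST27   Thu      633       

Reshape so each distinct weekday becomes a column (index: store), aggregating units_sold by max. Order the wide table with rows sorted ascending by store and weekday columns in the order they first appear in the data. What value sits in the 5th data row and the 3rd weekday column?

888

With rows sorted ascending by store, row 5 is store=ST29. weekday columns in first-appearance order: Sat, Mon, Sun, Thu; column 3 is Sun.
Long rows with store=ST29, weekday=Sun: max(888, 266, 356) = 888.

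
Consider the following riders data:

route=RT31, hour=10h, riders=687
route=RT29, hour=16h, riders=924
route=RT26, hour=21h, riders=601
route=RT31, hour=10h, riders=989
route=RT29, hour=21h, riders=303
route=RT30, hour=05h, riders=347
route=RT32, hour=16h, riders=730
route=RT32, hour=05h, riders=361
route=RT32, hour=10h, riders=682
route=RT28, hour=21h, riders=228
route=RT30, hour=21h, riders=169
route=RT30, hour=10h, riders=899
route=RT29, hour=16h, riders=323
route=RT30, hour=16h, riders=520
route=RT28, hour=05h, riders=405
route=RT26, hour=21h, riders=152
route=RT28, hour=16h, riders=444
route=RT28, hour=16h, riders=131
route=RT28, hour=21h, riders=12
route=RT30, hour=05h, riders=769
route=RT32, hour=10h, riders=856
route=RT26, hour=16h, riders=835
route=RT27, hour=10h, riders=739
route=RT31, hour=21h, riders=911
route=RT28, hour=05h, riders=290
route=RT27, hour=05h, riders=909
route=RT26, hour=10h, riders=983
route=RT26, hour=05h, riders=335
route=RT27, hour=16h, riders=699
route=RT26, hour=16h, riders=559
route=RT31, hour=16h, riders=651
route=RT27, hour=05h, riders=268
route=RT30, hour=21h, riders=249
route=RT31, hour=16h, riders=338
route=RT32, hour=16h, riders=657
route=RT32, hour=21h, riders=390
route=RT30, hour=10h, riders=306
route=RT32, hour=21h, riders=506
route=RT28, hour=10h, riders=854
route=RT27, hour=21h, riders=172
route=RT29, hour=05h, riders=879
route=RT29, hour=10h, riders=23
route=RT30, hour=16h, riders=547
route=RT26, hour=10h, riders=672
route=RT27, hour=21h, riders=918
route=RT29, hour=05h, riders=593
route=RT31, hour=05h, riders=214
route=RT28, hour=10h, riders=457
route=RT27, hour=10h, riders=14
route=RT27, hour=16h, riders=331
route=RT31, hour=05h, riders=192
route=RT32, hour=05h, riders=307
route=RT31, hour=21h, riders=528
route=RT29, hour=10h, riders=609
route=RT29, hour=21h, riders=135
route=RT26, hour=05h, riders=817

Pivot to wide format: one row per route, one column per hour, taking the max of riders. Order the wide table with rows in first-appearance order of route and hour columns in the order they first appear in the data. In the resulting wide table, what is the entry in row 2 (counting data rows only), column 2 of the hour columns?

With rows in first-appearance order of route, row 2 is route=RT29. hour columns in first-appearance order: 10h, 16h, 21h, 05h; column 2 is 16h.
Long rows with route=RT29, hour=16h: max(924, 323) = 924.

924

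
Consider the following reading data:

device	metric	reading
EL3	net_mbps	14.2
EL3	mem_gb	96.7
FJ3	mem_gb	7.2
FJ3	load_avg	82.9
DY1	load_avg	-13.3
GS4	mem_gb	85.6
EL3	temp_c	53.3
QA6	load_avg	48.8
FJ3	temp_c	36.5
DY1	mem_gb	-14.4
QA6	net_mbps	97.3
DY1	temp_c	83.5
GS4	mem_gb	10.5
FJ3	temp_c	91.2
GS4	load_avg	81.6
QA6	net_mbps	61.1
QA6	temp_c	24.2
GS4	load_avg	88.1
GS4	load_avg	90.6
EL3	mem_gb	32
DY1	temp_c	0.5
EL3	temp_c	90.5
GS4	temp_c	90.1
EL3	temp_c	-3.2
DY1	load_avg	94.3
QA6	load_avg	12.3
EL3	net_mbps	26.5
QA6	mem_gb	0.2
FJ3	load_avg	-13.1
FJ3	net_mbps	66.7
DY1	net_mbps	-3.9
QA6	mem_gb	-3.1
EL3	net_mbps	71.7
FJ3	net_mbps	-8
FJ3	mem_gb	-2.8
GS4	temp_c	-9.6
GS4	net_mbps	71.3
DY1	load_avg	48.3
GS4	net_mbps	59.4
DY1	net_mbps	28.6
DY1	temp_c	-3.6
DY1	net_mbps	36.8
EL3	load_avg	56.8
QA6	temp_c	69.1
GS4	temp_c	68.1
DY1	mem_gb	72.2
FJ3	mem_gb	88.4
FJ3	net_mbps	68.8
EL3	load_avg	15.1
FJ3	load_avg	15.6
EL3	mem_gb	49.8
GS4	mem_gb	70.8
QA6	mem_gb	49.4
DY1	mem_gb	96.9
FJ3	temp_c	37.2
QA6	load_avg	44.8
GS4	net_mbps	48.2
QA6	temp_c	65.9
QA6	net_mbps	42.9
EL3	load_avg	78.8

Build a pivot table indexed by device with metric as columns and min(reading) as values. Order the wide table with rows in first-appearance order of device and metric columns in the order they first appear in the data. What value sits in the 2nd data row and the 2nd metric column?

-2.8

With rows in first-appearance order of device, row 2 is device=FJ3. metric columns in first-appearance order: net_mbps, mem_gb, load_avg, temp_c; column 2 is mem_gb.
Long rows with device=FJ3, metric=mem_gb: min(7.2, -2.8, 88.4) = -2.8.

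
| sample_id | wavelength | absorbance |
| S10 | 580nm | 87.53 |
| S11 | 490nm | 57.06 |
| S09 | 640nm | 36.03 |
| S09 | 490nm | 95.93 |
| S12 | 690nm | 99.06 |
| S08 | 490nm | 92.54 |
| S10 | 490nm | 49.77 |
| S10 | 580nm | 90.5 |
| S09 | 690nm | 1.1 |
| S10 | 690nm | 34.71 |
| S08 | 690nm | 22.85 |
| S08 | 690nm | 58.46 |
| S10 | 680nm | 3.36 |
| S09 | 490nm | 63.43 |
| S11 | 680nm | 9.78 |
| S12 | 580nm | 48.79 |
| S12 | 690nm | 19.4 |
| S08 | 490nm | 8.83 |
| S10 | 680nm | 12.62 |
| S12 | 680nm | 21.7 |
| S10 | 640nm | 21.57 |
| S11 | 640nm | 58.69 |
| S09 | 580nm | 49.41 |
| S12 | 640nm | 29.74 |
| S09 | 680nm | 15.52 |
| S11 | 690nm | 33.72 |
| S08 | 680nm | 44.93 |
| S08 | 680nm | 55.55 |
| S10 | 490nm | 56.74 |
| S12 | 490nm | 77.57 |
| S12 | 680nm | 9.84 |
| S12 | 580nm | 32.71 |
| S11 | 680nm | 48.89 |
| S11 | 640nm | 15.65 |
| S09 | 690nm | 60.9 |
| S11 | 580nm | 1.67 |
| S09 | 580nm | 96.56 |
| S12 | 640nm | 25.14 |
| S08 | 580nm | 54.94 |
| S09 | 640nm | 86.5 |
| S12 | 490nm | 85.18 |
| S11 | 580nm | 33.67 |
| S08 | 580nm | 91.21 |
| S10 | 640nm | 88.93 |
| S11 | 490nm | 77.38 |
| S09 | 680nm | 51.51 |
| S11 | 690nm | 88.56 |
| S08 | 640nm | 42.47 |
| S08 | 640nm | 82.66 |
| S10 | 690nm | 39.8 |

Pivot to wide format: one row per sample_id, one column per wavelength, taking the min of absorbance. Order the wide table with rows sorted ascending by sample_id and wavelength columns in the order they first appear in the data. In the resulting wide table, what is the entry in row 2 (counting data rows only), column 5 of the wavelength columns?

15.52

With rows sorted ascending by sample_id, row 2 is sample_id=S09. wavelength columns in first-appearance order: 580nm, 490nm, 640nm, 690nm, 680nm; column 5 is 680nm.
Long rows with sample_id=S09, wavelength=680nm: min(15.52, 51.51) = 15.52.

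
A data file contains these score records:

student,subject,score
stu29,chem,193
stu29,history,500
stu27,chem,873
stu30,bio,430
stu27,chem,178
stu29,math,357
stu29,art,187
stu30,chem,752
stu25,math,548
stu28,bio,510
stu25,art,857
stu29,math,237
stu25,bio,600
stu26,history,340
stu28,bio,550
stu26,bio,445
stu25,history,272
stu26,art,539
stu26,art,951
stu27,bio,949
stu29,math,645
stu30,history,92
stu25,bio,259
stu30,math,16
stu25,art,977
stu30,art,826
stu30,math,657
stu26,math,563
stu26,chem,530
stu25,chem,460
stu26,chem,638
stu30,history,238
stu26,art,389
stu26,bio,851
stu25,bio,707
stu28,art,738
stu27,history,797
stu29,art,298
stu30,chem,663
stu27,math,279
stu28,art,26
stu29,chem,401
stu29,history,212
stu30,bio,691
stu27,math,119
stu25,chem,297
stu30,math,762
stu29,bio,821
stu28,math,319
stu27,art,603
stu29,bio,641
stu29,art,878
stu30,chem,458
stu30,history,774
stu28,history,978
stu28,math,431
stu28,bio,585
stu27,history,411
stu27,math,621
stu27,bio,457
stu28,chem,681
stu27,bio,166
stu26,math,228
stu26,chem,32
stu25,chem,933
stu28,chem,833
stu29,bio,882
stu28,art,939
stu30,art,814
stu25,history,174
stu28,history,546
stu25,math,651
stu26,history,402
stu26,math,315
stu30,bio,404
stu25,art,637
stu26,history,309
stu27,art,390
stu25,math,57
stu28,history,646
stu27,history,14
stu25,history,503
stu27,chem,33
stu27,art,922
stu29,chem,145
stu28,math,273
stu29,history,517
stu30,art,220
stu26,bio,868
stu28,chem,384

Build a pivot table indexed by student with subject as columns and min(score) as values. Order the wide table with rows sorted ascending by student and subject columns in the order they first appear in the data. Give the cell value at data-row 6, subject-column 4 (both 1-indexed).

16

With rows sorted ascending by student, row 6 is student=stu30. subject columns in first-appearance order: chem, history, bio, math, art; column 4 is math.
Long rows with student=stu30, subject=math: min(16, 657, 762) = 16.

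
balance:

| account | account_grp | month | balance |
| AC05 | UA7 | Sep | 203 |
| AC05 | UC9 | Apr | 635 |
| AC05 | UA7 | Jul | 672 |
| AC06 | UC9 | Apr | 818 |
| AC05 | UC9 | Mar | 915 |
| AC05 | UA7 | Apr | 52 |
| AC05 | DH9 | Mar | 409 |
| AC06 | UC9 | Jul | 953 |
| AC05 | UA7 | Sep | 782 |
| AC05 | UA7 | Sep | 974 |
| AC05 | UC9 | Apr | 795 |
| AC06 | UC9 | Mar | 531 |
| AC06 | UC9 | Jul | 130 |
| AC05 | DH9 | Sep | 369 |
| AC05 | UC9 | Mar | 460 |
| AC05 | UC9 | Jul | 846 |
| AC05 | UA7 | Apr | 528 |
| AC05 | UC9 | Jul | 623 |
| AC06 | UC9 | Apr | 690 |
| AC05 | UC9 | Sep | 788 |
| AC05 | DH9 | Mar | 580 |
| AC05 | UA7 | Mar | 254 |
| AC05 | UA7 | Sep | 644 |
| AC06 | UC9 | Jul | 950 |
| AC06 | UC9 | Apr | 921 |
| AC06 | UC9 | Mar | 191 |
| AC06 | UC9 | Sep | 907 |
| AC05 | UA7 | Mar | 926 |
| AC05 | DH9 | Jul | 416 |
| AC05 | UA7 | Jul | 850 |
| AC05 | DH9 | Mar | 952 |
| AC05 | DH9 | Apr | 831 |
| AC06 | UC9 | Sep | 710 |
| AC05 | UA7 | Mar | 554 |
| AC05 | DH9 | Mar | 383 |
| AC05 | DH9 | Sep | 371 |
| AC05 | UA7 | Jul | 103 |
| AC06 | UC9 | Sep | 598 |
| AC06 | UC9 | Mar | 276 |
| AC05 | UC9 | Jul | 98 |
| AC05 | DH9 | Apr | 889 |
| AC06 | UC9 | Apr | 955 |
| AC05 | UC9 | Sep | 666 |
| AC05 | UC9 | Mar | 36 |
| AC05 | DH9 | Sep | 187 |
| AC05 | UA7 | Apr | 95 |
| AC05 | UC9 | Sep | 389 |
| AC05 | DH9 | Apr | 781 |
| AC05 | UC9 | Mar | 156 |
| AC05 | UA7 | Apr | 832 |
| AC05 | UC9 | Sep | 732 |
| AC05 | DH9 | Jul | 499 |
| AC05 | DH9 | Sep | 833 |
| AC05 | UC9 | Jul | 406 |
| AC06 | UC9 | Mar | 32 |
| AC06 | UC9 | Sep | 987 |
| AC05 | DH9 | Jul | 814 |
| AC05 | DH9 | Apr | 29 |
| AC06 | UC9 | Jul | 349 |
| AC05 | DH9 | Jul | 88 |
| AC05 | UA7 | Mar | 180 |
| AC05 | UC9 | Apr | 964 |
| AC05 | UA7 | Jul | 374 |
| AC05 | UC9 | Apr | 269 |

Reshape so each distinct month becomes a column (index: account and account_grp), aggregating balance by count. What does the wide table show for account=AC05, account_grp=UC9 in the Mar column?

Rows with account=AC05, account_grp=UC9 and month=Mar: balance values are 915, 460, 36, 156.
4 rows match — count = 4.

4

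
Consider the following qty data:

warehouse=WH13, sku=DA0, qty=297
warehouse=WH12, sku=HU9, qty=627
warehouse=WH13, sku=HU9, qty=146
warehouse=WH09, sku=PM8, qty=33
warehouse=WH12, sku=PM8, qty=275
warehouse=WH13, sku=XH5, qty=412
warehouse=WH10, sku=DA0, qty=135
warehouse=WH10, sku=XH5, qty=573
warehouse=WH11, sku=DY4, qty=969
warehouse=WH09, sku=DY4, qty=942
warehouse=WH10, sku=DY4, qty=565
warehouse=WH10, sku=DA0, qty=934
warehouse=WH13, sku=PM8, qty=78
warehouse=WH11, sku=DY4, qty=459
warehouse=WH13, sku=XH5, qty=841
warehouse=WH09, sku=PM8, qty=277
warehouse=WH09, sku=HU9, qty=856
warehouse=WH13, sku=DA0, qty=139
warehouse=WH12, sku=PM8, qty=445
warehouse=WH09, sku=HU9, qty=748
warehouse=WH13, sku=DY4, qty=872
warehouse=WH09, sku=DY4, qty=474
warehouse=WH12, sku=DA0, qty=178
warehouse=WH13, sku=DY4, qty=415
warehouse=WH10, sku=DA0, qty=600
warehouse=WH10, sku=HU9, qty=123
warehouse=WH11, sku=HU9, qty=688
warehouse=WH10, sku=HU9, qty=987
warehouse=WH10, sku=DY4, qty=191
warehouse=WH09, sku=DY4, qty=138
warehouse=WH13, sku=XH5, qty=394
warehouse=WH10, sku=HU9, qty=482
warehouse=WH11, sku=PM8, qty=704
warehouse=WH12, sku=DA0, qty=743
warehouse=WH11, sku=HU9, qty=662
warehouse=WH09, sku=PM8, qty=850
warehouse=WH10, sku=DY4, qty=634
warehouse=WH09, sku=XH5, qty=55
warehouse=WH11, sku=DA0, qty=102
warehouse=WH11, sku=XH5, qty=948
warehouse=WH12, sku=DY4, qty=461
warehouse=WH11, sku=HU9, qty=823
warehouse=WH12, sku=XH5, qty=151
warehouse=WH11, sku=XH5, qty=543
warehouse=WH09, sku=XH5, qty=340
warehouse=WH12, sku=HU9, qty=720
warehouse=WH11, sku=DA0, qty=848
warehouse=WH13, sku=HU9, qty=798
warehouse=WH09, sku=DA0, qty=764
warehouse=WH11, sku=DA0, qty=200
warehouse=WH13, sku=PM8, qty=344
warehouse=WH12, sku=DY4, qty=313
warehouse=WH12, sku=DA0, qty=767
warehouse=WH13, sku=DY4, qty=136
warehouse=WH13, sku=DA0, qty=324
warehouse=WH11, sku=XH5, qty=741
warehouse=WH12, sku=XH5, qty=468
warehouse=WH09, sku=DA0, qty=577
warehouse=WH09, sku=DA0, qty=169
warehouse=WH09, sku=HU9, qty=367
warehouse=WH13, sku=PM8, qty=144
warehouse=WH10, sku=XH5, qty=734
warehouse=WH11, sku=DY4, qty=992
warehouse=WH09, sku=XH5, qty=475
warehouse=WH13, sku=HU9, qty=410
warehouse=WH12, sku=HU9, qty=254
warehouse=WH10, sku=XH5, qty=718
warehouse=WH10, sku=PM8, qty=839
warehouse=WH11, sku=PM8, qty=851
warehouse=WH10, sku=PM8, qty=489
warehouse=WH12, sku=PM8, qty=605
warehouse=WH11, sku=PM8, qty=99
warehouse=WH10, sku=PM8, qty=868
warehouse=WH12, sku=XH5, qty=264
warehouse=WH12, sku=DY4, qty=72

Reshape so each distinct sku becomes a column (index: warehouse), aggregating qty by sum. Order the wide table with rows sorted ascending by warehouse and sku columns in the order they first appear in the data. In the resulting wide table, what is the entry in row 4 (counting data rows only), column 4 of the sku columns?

883

With rows sorted ascending by warehouse, row 4 is warehouse=WH12. sku columns in first-appearance order: DA0, HU9, PM8, XH5, DY4; column 4 is XH5.
Long rows with warehouse=WH12, sku=XH5: 151 + 468 + 264 = 883.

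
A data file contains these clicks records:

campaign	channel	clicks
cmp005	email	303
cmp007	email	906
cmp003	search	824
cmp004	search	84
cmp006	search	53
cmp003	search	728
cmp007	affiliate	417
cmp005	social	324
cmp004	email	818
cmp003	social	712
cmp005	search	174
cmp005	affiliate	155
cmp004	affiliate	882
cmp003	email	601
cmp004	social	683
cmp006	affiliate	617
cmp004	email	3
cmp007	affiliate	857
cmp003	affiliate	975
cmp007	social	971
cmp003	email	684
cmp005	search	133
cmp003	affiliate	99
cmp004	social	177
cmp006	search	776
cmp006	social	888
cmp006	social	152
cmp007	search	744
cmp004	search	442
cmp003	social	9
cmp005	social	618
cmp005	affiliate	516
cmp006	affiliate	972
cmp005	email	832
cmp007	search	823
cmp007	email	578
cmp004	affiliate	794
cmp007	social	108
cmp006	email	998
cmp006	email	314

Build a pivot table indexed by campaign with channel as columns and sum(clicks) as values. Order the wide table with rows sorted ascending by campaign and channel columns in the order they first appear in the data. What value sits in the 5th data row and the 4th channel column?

1079

With rows sorted ascending by campaign, row 5 is campaign=cmp007. channel columns in first-appearance order: email, search, affiliate, social; column 4 is social.
Long rows with campaign=cmp007, channel=social: 971 + 108 = 1079.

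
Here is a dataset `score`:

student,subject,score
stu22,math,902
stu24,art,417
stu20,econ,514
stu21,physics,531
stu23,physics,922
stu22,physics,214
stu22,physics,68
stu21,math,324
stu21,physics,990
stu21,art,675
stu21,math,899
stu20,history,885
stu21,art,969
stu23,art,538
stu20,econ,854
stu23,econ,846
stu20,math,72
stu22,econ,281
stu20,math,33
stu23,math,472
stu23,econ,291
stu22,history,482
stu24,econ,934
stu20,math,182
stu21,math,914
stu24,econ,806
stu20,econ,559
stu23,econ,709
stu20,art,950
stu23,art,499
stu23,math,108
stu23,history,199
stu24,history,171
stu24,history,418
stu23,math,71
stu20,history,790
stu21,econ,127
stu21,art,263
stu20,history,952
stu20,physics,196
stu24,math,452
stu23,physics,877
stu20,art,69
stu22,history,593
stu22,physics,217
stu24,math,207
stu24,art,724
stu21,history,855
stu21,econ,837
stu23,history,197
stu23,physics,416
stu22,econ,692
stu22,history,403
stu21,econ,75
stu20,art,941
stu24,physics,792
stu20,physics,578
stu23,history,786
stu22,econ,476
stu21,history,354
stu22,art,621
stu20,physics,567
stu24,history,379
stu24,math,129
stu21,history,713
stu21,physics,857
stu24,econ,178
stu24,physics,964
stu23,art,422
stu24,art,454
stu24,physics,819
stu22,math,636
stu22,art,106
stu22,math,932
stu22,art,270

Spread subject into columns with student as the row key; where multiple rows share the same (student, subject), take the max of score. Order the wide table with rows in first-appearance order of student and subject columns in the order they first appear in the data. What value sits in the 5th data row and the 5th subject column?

With rows in first-appearance order of student, row 5 is student=stu23. subject columns in first-appearance order: math, art, econ, physics, history; column 5 is history.
Long rows with student=stu23, subject=history: max(199, 197, 786) = 786.

786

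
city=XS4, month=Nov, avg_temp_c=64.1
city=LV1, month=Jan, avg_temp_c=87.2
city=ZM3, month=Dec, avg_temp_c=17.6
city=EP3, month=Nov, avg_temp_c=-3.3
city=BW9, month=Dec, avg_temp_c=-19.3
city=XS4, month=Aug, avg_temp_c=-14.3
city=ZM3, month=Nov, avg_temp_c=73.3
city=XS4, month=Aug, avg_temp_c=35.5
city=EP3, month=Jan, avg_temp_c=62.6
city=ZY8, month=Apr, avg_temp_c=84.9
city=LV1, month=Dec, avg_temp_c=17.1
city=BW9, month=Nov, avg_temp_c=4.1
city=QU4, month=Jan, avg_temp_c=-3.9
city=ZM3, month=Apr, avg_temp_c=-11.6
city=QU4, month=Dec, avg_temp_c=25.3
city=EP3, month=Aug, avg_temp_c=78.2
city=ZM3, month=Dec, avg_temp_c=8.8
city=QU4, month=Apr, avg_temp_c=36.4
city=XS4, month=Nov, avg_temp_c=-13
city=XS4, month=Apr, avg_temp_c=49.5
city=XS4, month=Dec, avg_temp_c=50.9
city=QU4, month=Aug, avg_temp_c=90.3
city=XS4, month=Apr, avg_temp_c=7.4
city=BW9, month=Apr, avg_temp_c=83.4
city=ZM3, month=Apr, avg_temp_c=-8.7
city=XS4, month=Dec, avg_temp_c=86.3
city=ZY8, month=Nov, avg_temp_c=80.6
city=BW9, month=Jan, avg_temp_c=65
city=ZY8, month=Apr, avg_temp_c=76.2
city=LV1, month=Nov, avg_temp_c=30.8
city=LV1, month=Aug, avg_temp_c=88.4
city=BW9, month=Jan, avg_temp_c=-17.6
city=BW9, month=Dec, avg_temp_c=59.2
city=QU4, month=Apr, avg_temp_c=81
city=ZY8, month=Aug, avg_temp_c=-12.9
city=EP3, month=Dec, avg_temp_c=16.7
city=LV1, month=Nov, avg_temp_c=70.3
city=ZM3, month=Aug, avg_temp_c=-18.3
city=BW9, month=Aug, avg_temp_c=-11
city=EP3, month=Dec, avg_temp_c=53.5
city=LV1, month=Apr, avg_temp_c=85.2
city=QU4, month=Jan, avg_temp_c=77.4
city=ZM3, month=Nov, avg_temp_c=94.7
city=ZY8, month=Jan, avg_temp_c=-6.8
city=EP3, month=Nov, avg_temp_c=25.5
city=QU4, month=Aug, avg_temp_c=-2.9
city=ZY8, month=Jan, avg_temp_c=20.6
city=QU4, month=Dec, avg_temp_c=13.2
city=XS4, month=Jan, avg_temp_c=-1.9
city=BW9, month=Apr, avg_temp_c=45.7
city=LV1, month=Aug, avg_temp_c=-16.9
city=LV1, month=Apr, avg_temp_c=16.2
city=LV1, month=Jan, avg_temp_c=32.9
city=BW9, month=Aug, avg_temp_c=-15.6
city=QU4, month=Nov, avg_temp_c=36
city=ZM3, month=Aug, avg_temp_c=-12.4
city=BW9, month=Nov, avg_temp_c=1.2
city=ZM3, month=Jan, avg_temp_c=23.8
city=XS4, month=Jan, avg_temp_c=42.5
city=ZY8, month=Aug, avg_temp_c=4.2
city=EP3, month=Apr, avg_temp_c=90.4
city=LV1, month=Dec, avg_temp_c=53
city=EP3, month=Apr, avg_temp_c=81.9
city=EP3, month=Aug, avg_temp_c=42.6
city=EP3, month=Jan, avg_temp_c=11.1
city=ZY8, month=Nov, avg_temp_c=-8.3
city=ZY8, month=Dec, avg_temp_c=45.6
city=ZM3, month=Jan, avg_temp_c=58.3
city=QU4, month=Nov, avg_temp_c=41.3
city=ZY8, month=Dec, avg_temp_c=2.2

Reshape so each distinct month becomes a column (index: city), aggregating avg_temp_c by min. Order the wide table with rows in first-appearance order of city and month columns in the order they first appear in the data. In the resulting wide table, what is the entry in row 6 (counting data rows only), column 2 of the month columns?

With rows in first-appearance order of city, row 6 is city=ZY8. month columns in first-appearance order: Nov, Jan, Dec, Aug, Apr; column 2 is Jan.
Long rows with city=ZY8, month=Jan: min(-6.8, 20.6) = -6.8.

-6.8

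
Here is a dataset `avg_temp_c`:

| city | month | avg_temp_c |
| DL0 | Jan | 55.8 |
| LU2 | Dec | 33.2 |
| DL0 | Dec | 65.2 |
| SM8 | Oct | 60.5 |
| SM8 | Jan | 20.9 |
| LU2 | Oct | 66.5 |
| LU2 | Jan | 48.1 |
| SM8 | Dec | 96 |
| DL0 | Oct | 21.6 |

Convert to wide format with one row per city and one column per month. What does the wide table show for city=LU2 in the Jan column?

Wide layout: rows indexed by city, columns are the 3 distinct month values (Jan, Dec, Oct).
Cell (city=LU2, month=Jan) draws from the long row where city=LU2 and month=Jan, which has avg_temp_c=48.1.

48.1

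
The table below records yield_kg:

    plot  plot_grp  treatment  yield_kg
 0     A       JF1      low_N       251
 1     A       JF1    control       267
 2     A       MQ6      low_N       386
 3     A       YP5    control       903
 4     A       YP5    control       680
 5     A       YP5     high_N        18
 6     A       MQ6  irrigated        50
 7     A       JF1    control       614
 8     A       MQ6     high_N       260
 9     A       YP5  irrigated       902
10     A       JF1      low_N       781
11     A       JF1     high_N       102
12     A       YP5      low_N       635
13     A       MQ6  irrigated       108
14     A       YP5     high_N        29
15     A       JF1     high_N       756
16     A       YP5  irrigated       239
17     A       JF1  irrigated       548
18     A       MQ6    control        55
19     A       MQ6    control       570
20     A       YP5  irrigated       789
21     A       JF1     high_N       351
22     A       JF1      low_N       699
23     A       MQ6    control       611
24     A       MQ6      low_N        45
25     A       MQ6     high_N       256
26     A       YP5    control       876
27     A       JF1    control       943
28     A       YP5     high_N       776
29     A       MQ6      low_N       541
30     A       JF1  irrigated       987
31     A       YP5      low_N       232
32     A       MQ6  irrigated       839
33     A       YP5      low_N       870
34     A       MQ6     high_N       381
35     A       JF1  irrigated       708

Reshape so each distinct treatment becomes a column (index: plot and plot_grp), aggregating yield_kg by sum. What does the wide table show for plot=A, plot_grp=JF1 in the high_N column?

1209

Rows with plot=A, plot_grp=JF1 and treatment=high_N: yield_kg values are 102, 756, 351.
102 + 756 + 351 = 1209.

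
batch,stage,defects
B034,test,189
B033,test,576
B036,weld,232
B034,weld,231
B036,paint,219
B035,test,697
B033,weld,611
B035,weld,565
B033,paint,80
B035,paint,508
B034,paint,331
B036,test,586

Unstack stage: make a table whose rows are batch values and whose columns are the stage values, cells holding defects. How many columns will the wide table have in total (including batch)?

4

1 column for batch plus 3 distinct stage values → 4 columns.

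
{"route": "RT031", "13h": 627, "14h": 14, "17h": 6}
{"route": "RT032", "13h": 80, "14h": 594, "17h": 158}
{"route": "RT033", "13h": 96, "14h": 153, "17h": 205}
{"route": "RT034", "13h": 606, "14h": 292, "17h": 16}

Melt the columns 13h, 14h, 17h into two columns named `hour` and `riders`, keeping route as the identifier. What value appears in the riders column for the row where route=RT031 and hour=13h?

Unpivoting turns each (route, wide-column) pair into one long row.
The wide cell at row RT031, column 13h holds 627, so the long row (RT031, 13h) has riders=627.

627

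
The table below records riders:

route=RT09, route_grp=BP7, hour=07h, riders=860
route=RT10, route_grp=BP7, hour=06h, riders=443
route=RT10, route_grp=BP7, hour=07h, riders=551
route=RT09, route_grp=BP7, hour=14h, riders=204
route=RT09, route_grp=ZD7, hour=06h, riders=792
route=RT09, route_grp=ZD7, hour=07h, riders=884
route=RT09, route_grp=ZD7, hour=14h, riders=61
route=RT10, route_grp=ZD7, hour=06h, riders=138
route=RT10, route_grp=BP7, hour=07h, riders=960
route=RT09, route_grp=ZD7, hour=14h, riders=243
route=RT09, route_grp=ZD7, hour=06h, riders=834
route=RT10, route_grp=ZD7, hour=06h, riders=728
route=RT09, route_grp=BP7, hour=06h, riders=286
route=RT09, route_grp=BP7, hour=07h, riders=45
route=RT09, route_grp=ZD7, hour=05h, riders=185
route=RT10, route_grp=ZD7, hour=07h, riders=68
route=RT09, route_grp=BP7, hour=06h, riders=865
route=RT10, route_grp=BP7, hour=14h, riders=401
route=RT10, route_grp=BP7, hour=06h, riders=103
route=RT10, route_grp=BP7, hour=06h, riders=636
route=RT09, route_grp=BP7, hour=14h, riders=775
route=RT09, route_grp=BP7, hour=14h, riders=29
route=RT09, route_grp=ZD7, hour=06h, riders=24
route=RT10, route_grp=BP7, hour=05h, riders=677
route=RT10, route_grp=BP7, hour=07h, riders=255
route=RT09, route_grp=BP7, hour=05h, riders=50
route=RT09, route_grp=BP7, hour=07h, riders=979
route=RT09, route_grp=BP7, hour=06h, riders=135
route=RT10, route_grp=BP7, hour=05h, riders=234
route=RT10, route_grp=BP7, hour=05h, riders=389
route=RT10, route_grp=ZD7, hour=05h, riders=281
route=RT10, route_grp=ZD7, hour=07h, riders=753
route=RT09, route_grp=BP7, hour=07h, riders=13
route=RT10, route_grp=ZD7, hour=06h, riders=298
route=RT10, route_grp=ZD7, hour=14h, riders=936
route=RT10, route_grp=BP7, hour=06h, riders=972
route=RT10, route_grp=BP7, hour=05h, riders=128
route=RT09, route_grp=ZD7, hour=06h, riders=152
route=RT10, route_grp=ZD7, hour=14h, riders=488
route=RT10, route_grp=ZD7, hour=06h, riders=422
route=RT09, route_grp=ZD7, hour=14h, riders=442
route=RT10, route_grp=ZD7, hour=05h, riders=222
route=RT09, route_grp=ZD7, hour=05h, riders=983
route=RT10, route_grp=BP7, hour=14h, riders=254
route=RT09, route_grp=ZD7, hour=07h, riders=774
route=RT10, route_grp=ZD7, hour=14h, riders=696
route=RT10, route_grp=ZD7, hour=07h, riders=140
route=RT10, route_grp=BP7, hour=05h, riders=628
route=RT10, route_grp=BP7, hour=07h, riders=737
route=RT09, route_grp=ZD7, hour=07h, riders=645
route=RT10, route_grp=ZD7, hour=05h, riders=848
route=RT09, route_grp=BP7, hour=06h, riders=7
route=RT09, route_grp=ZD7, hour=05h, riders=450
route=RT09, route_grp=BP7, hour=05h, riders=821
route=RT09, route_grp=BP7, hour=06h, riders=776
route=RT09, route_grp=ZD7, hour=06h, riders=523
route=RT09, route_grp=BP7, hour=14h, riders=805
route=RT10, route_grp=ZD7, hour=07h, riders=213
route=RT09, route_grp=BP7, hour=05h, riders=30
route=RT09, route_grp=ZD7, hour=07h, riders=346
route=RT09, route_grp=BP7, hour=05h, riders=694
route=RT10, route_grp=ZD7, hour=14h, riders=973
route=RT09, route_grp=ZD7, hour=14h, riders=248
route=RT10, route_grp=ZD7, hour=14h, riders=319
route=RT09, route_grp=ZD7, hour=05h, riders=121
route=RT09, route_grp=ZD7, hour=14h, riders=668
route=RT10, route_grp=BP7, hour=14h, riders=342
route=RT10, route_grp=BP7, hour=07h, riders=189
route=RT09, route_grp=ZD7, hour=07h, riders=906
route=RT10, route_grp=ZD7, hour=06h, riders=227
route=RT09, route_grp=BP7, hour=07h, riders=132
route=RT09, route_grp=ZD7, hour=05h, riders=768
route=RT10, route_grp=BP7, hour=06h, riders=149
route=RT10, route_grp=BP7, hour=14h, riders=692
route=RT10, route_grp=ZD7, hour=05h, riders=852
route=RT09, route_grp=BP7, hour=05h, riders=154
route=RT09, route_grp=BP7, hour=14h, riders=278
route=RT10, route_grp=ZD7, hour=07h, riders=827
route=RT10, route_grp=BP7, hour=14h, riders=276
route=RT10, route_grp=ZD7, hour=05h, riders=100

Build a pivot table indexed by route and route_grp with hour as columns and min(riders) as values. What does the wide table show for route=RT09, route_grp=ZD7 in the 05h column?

121

Rows with route=RT09, route_grp=ZD7 and hour=05h: riders values are 185, 983, 450, 121, 768.
min(185, 983, 450, 121, 768) = 121.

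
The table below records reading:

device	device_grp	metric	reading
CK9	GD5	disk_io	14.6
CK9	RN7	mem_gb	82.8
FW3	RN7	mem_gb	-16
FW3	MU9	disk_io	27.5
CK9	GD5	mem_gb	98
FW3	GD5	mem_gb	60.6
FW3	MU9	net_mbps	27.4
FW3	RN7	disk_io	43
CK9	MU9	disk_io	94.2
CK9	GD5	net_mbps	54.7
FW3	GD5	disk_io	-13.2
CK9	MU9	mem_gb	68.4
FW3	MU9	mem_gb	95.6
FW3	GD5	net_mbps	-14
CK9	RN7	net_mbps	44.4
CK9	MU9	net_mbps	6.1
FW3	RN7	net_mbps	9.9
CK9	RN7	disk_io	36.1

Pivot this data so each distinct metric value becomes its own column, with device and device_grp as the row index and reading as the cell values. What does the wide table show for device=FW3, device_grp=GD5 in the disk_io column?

-13.2

Wide layout: rows indexed by device and device_grp, columns are the 3 distinct metric values (disk_io, mem_gb, net_mbps).
Cell (device=FW3, device_grp=GD5, metric=disk_io) draws from the long row where device=FW3, device_grp=GD5 and metric=disk_io, which has reading=-13.2.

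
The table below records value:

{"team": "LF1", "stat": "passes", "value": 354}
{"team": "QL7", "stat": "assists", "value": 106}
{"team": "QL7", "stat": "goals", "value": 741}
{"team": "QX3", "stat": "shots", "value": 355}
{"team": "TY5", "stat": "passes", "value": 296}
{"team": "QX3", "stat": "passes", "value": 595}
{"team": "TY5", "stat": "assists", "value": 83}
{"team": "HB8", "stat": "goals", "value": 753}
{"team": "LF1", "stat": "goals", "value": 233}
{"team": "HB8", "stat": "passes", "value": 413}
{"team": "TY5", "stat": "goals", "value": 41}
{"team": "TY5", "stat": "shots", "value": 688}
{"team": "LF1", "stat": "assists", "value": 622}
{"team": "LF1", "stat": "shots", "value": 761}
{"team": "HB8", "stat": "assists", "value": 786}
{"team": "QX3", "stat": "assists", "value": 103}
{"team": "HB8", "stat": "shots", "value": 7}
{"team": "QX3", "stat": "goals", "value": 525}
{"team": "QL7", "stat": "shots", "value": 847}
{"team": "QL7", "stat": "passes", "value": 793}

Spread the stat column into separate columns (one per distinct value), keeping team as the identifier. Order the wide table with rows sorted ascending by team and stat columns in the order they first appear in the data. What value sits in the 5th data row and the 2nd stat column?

With rows sorted ascending by team, row 5 is team=TY5. stat columns in first-appearance order: passes, assists, goals, shots; column 2 is assists.
Long rows with team=TY5, stat=assists: value = 83.

83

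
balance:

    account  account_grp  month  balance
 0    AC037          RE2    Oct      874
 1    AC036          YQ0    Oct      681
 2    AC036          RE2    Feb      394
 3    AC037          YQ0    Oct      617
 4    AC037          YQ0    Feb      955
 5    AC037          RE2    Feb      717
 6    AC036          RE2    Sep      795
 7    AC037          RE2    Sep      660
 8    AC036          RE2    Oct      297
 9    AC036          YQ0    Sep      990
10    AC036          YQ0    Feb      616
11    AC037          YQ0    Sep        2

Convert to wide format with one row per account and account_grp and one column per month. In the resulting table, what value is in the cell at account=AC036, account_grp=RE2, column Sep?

795

Wide layout: rows indexed by account and account_grp, columns are the 3 distinct month values (Oct, Feb, Sep).
Cell (account=AC036, account_grp=RE2, month=Sep) draws from the long row where account=AC036, account_grp=RE2 and month=Sep, which has balance=795.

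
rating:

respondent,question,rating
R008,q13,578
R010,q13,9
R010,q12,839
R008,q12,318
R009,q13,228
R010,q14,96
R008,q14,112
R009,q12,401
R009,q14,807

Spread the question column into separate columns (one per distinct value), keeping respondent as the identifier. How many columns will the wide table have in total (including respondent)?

1 column for respondent plus 3 distinct question values → 4 columns.

4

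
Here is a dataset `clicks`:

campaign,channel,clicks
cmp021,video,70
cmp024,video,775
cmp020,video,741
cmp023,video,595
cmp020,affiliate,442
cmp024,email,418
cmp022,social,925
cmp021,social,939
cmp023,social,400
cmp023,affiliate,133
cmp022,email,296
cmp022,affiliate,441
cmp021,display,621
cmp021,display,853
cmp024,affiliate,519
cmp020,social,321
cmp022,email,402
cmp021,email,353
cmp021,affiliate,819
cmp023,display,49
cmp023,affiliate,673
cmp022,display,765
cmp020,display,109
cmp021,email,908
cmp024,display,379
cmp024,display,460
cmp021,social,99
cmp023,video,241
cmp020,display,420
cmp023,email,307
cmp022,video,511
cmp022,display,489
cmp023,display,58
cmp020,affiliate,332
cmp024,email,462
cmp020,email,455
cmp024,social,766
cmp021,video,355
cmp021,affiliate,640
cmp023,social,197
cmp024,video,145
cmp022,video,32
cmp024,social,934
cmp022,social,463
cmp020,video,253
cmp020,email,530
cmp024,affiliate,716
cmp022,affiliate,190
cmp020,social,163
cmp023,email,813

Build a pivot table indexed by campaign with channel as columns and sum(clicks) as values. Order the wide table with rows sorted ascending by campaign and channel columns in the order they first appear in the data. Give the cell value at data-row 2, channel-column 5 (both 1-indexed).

With rows sorted ascending by campaign, row 2 is campaign=cmp021. channel columns in first-appearance order: video, affiliate, email, social, display; column 5 is display.
Long rows with campaign=cmp021, channel=display: 621 + 853 = 1474.

1474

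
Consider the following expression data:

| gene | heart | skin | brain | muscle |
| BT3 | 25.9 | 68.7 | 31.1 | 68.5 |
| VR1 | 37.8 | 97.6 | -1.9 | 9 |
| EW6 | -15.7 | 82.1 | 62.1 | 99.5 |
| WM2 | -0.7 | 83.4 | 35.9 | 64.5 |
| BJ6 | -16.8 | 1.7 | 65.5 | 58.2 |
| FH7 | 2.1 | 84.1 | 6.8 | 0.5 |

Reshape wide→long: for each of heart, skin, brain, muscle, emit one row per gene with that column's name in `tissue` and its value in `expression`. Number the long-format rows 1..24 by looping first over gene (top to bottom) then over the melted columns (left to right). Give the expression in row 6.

97.6

24 rows total (6 × 4). Row 6: index ⌊(6-1)/4⌋ = 1 into gene → VR1; (6-1) mod 4 = 1 into the melted columns → skin.
So row 6 is (VR1, skin, 97.6); expression = 97.6.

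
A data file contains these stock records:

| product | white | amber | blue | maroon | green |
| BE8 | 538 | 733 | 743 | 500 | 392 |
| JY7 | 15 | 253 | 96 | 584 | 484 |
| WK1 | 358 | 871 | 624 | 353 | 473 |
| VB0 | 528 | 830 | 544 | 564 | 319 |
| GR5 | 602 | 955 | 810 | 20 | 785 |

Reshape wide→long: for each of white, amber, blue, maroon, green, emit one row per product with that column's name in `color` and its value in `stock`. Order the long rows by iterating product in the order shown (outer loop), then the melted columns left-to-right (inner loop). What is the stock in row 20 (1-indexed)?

25 rows total (5 × 5). Row 20: index ⌊(20-1)/5⌋ = 3 into product → VB0; (20-1) mod 5 = 4 into the melted columns → green.
So row 20 is (VB0, green, 319); stock = 319.

319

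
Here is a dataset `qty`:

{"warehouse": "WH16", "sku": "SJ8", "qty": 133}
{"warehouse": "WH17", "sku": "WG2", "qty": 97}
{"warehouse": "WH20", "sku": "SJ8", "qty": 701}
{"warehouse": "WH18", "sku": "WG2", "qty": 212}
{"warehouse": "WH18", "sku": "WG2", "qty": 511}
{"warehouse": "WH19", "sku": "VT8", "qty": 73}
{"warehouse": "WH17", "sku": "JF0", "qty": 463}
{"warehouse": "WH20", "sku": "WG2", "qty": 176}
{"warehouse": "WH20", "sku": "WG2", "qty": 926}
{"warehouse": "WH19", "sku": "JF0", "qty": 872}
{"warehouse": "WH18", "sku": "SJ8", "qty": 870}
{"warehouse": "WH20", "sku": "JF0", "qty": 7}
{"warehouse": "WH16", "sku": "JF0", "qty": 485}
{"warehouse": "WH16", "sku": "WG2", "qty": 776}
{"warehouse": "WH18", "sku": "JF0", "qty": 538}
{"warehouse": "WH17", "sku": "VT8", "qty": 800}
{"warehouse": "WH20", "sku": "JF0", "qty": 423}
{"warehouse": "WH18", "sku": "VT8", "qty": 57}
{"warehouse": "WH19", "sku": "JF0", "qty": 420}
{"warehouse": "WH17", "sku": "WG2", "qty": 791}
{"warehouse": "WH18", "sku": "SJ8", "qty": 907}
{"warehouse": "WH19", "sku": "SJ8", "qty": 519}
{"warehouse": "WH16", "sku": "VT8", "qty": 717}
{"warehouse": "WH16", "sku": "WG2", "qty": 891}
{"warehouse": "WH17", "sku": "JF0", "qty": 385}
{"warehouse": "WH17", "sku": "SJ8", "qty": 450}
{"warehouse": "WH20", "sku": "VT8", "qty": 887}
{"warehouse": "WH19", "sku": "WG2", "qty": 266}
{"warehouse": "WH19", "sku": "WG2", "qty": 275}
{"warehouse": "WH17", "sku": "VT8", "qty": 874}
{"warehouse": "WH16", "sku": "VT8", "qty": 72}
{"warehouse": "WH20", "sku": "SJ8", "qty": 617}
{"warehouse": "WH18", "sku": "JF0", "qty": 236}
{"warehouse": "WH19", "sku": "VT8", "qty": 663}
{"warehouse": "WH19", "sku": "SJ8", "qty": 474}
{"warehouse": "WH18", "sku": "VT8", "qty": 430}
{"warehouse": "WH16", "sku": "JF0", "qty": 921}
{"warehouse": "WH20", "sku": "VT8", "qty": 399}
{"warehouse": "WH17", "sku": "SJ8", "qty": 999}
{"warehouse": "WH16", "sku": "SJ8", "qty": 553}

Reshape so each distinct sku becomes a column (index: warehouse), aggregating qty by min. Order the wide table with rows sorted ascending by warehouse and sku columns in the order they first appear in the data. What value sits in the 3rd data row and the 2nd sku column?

With rows sorted ascending by warehouse, row 3 is warehouse=WH18. sku columns in first-appearance order: SJ8, WG2, VT8, JF0; column 2 is WG2.
Long rows with warehouse=WH18, sku=WG2: min(212, 511) = 212.

212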